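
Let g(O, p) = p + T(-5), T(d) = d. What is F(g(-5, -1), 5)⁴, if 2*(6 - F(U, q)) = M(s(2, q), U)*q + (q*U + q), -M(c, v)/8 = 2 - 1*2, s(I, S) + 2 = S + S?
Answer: 1874161/16 ≈ 1.1714e+5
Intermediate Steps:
s(I, S) = -2 + 2*S (s(I, S) = -2 + (S + S) = -2 + 2*S)
g(O, p) = -5 + p (g(O, p) = p - 5 = -5 + p)
M(c, v) = 0 (M(c, v) = -8*(2 - 1*2) = -8*(2 - 2) = -8*0 = 0)
F(U, q) = 6 - q/2 - U*q/2 (F(U, q) = 6 - (0*q + (q*U + q))/2 = 6 - (0 + (U*q + q))/2 = 6 - (0 + (q + U*q))/2 = 6 - (q + U*q)/2 = 6 + (-q/2 - U*q/2) = 6 - q/2 - U*q/2)
F(g(-5, -1), 5)⁴ = (6 - ½*5 - ½*(-5 - 1)*5)⁴ = (6 - 5/2 - ½*(-6)*5)⁴ = (6 - 5/2 + 15)⁴ = (37/2)⁴ = 1874161/16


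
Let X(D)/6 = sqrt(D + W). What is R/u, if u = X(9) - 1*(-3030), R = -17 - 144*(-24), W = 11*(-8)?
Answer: 1736695/1530624 - 3439*I*sqrt(79)/1530624 ≈ 1.1346 - 0.01997*I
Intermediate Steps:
W = -88
X(D) = 6*sqrt(-88 + D) (X(D) = 6*sqrt(D - 88) = 6*sqrt(-88 + D))
R = 3439 (R = -17 + 3456 = 3439)
u = 3030 + 6*I*sqrt(79) (u = 6*sqrt(-88 + 9) - 1*(-3030) = 6*sqrt(-79) + 3030 = 6*(I*sqrt(79)) + 3030 = 6*I*sqrt(79) + 3030 = 3030 + 6*I*sqrt(79) ≈ 3030.0 + 53.329*I)
R/u = 3439/(3030 + 6*I*sqrt(79))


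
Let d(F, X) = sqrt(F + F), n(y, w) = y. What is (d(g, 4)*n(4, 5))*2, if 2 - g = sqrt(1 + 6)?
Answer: 8*sqrt(4 - 2*sqrt(7)) ≈ 9.0915*I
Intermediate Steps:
g = 2 - sqrt(7) (g = 2 - sqrt(1 + 6) = 2 - sqrt(7) ≈ -0.64575)
d(F, X) = sqrt(2)*sqrt(F) (d(F, X) = sqrt(2*F) = sqrt(2)*sqrt(F))
(d(g, 4)*n(4, 5))*2 = ((sqrt(2)*sqrt(2 - sqrt(7)))*4)*2 = (4*sqrt(2)*sqrt(2 - sqrt(7)))*2 = 8*sqrt(2)*sqrt(2 - sqrt(7))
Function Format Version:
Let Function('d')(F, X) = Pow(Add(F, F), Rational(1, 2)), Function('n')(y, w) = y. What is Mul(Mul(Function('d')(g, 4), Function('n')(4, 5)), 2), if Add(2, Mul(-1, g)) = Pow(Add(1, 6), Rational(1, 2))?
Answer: Mul(8, Pow(Add(4, Mul(-2, Pow(7, Rational(1, 2)))), Rational(1, 2))) ≈ Mul(9.0915, I)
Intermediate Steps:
g = Add(2, Mul(-1, Pow(7, Rational(1, 2)))) (g = Add(2, Mul(-1, Pow(Add(1, 6), Rational(1, 2)))) = Add(2, Mul(-1, Pow(7, Rational(1, 2)))) ≈ -0.64575)
Function('d')(F, X) = Mul(Pow(2, Rational(1, 2)), Pow(F, Rational(1, 2))) (Function('d')(F, X) = Pow(Mul(2, F), Rational(1, 2)) = Mul(Pow(2, Rational(1, 2)), Pow(F, Rational(1, 2))))
Mul(Mul(Function('d')(g, 4), Function('n')(4, 5)), 2) = Mul(Mul(Mul(Pow(2, Rational(1, 2)), Pow(Add(2, Mul(-1, Pow(7, Rational(1, 2)))), Rational(1, 2))), 4), 2) = Mul(Mul(4, Pow(2, Rational(1, 2)), Pow(Add(2, Mul(-1, Pow(7, Rational(1, 2)))), Rational(1, 2))), 2) = Mul(8, Pow(2, Rational(1, 2)), Pow(Add(2, Mul(-1, Pow(7, Rational(1, 2)))), Rational(1, 2)))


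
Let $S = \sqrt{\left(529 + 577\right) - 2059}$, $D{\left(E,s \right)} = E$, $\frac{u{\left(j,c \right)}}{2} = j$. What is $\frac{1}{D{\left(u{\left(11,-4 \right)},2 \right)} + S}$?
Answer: $\frac{22}{1437} - \frac{i \sqrt{953}}{1437} \approx 0.01531 - 0.021483 i$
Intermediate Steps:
$u{\left(j,c \right)} = 2 j$
$S = i \sqrt{953}$ ($S = \sqrt{1106 - 2059} = \sqrt{-953} = i \sqrt{953} \approx 30.871 i$)
$\frac{1}{D{\left(u{\left(11,-4 \right)},2 \right)} + S} = \frac{1}{2 \cdot 11 + i \sqrt{953}} = \frac{1}{22 + i \sqrt{953}}$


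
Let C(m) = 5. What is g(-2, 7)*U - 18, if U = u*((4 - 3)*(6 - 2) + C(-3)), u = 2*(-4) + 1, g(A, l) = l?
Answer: -459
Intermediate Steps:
u = -7 (u = -8 + 1 = -7)
U = -63 (U = -7*((4 - 3)*(6 - 2) + 5) = -7*(1*4 + 5) = -7*(4 + 5) = -7*9 = -63)
g(-2, 7)*U - 18 = 7*(-63) - 18 = -441 - 18 = -459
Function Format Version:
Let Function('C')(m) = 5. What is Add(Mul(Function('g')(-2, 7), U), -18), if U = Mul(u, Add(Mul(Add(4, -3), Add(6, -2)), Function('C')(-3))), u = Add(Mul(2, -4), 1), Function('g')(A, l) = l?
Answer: -459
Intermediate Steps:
u = -7 (u = Add(-8, 1) = -7)
U = -63 (U = Mul(-7, Add(Mul(Add(4, -3), Add(6, -2)), 5)) = Mul(-7, Add(Mul(1, 4), 5)) = Mul(-7, Add(4, 5)) = Mul(-7, 9) = -63)
Add(Mul(Function('g')(-2, 7), U), -18) = Add(Mul(7, -63), -18) = Add(-441, -18) = -459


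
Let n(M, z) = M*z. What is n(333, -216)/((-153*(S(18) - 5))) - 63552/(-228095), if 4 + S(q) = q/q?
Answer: -226786521/3877615 ≈ -58.486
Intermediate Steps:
S(q) = -3 (S(q) = -4 + q/q = -4 + 1 = -3)
n(333, -216)/((-153*(S(18) - 5))) - 63552/(-228095) = (333*(-216))/((-153*(-3 - 5))) - 63552/(-228095) = -71928/((-153*(-8))) - 63552*(-1/228095) = -71928/1224 + 63552/228095 = -71928*1/1224 + 63552/228095 = -999/17 + 63552/228095 = -226786521/3877615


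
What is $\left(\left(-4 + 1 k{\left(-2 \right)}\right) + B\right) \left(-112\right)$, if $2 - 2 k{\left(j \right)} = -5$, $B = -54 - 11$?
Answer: $7336$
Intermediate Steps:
$B = -65$ ($B = -54 - 11 = -65$)
$k{\left(j \right)} = \frac{7}{2}$ ($k{\left(j \right)} = 1 - - \frac{5}{2} = 1 + \frac{5}{2} = \frac{7}{2}$)
$\left(\left(-4 + 1 k{\left(-2 \right)}\right) + B\right) \left(-112\right) = \left(\left(-4 + 1 \cdot \frac{7}{2}\right) - 65\right) \left(-112\right) = \left(\left(-4 + \frac{7}{2}\right) - 65\right) \left(-112\right) = \left(- \frac{1}{2} - 65\right) \left(-112\right) = \left(- \frac{131}{2}\right) \left(-112\right) = 7336$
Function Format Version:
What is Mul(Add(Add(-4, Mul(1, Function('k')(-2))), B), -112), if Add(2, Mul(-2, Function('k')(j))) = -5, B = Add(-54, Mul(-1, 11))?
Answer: 7336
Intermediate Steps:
B = -65 (B = Add(-54, -11) = -65)
Function('k')(j) = Rational(7, 2) (Function('k')(j) = Add(1, Mul(Rational(-1, 2), -5)) = Add(1, Rational(5, 2)) = Rational(7, 2))
Mul(Add(Add(-4, Mul(1, Function('k')(-2))), B), -112) = Mul(Add(Add(-4, Mul(1, Rational(7, 2))), -65), -112) = Mul(Add(Add(-4, Rational(7, 2)), -65), -112) = Mul(Add(Rational(-1, 2), -65), -112) = Mul(Rational(-131, 2), -112) = 7336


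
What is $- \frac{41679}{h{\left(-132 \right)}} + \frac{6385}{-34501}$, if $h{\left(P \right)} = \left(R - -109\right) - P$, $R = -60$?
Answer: $- \frac{1439122864}{6244681} \approx -230.46$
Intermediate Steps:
$h{\left(P \right)} = 49 - P$ ($h{\left(P \right)} = \left(-60 - -109\right) - P = \left(-60 + 109\right) - P = 49 - P$)
$- \frac{41679}{h{\left(-132 \right)}} + \frac{6385}{-34501} = - \frac{41679}{49 - -132} + \frac{6385}{-34501} = - \frac{41679}{49 + 132} + 6385 \left(- \frac{1}{34501}\right) = - \frac{41679}{181} - \frac{6385}{34501} = - \frac{1439122864}{6244681}$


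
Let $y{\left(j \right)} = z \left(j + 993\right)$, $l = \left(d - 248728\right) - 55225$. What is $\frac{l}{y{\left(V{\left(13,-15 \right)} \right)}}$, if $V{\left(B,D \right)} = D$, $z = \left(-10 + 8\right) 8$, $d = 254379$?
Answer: $\frac{24787}{7824} \approx 3.1681$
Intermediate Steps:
$z = -16$ ($z = \left(-2\right) 8 = -16$)
$l = -49574$ ($l = \left(254379 - 248728\right) - 55225 = 5651 - 55225 = -49574$)
$y{\left(j \right)} = -15888 - 16 j$ ($y{\left(j \right)} = - 16 \left(j + 993\right) = - 16 \left(993 + j\right) = -15888 - 16 j$)
$\frac{l}{y{\left(V{\left(13,-15 \right)} \right)}} = - \frac{49574}{-15888 - -240} = - \frac{49574}{-15888 + 240} = - \frac{49574}{-15648} = \left(-49574\right) \left(- \frac{1}{15648}\right) = \frac{24787}{7824}$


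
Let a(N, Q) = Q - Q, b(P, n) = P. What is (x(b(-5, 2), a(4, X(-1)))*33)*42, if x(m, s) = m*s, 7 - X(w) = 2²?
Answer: 0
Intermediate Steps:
X(w) = 3 (X(w) = 7 - 1*2² = 7 - 1*4 = 7 - 4 = 3)
a(N, Q) = 0
(x(b(-5, 2), a(4, X(-1)))*33)*42 = (-5*0*33)*42 = (0*33)*42 = 0*42 = 0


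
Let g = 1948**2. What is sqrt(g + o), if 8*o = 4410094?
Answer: sqrt(17383863)/2 ≈ 2084.7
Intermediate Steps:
o = 2205047/4 (o = (1/8)*4410094 = 2205047/4 ≈ 5.5126e+5)
g = 3794704
sqrt(g + o) = sqrt(3794704 + 2205047/4) = sqrt(17383863/4) = sqrt(17383863)/2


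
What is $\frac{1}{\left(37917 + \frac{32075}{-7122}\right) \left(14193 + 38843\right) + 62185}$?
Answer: $\frac{3561}{7160420844667} \approx 4.9732 \cdot 10^{-10}$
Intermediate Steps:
$\frac{1}{\left(37917 + \frac{32075}{-7122}\right) \left(14193 + 38843\right) + 62185} = \frac{1}{\left(37917 + 32075 \left(- \frac{1}{7122}\right)\right) 53036 + 62185} = \frac{1}{\left(37917 - \frac{32075}{7122}\right) 53036 + 62185} = \frac{1}{\frac{270012799}{7122} \cdot 53036 + 62185} = \frac{1}{\frac{7160199403882}{3561} + 62185} = \frac{1}{\frac{7160420844667}{3561}} = \frac{3561}{7160420844667}$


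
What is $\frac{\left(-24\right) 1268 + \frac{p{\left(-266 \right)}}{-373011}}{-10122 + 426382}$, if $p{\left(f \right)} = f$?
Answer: $- \frac{5675735243}{77634779430} \approx -0.073108$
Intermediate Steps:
$\frac{\left(-24\right) 1268 + \frac{p{\left(-266 \right)}}{-373011}}{-10122 + 426382} = \frac{\left(-24\right) 1268 - \frac{266}{-373011}}{-10122 + 426382} = \frac{-30432 - - \frac{266}{373011}}{416260} = \left(-30432 + \frac{266}{373011}\right) \frac{1}{416260} = \left(- \frac{11351470486}{373011}\right) \frac{1}{416260} = - \frac{5675735243}{77634779430}$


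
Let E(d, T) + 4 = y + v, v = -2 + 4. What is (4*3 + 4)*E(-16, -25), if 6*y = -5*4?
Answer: -256/3 ≈ -85.333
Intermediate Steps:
y = -10/3 (y = (-5*4)/6 = (⅙)*(-20) = -10/3 ≈ -3.3333)
v = 2
E(d, T) = -16/3 (E(d, T) = -4 + (-10/3 + 2) = -4 - 4/3 = -16/3)
(4*3 + 4)*E(-16, -25) = (4*3 + 4)*(-16/3) = (12 + 4)*(-16/3) = 16*(-16/3) = -256/3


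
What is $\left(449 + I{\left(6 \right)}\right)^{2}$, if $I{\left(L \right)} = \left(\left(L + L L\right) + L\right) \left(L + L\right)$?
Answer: $1050625$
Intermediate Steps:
$I{\left(L \right)} = 2 L \left(L^{2} + 2 L\right)$ ($I{\left(L \right)} = \left(\left(L + L^{2}\right) + L\right) 2 L = \left(L^{2} + 2 L\right) 2 L = 2 L \left(L^{2} + 2 L\right)$)
$\left(449 + I{\left(6 \right)}\right)^{2} = \left(449 + 2 \cdot 6^{2} \left(2 + 6\right)\right)^{2} = \left(449 + 2 \cdot 36 \cdot 8\right)^{2} = \left(449 + 576\right)^{2} = 1025^{2} = 1050625$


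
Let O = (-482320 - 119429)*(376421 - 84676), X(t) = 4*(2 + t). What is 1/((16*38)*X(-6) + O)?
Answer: -1/175557271733 ≈ -5.6961e-12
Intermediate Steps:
X(t) = 8 + 4*t
O = -175557262005 (O = -601749*291745 = -175557262005)
1/((16*38)*X(-6) + O) = 1/((16*38)*(8 + 4*(-6)) - 175557262005) = 1/(608*(8 - 24) - 175557262005) = 1/(608*(-16) - 175557262005) = 1/(-9728 - 175557262005) = 1/(-175557271733) = -1/175557271733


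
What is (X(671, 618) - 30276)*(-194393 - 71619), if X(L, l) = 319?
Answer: 7968921484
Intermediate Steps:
(X(671, 618) - 30276)*(-194393 - 71619) = (319 - 30276)*(-194393 - 71619) = -29957*(-266012) = 7968921484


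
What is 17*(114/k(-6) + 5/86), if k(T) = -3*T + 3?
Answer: 56151/602 ≈ 93.274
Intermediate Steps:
k(T) = 3 - 3*T
17*(114/k(-6) + 5/86) = 17*(114/(3 - 3*(-6)) + 5/86) = 17*(114/(3 + 18) + 5*(1/86)) = 17*(114/21 + 5/86) = 17*(114*(1/21) + 5/86) = 17*(38/7 + 5/86) = 17*(3303/602) = 56151/602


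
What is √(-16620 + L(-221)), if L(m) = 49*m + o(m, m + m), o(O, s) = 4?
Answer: I*√27445 ≈ 165.67*I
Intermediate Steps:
L(m) = 4 + 49*m (L(m) = 49*m + 4 = 4 + 49*m)
√(-16620 + L(-221)) = √(-16620 + (4 + 49*(-221))) = √(-16620 + (4 - 10829)) = √(-16620 - 10825) = √(-27445) = I*√27445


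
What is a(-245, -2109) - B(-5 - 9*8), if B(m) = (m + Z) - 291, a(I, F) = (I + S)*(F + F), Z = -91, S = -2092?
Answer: 9857925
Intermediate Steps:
a(I, F) = 2*F*(-2092 + I) (a(I, F) = (I - 2092)*(F + F) = (-2092 + I)*(2*F) = 2*F*(-2092 + I))
B(m) = -382 + m (B(m) = (m - 91) - 291 = (-91 + m) - 291 = -382 + m)
a(-245, -2109) - B(-5 - 9*8) = 2*(-2109)*(-2092 - 245) - (-382 + (-5 - 9*8)) = 2*(-2109)*(-2337) - (-382 + (-5 - 72)) = 9857466 - (-382 - 77) = 9857466 - 1*(-459) = 9857466 + 459 = 9857925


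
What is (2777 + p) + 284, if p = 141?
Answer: 3202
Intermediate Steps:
(2777 + p) + 284 = (2777 + 141) + 284 = 2918 + 284 = 3202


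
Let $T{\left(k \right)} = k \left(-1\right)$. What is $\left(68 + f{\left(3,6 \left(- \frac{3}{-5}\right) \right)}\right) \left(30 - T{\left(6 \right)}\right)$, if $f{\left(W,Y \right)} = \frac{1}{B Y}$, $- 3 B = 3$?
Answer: $2438$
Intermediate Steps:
$B = -1$ ($B = \left(- \frac{1}{3}\right) 3 = -1$)
$T{\left(k \right)} = - k$
$f{\left(W,Y \right)} = - \frac{1}{Y}$ ($f{\left(W,Y \right)} = \frac{1}{\left(-1\right) Y} = - \frac{1}{Y}$)
$\left(68 + f{\left(3,6 \left(- \frac{3}{-5}\right) \right)}\right) \left(30 - T{\left(6 \right)}\right) = \left(68 - \frac{1}{6 \left(- \frac{3}{-5}\right)}\right) \left(30 - \left(-1\right) 6\right) = \left(68 - \frac{1}{6 \left(\left(-3\right) \left(- \frac{1}{5}\right)\right)}\right) \left(30 - -6\right) = \left(68 - \frac{1}{6 \cdot \frac{3}{5}}\right) \left(30 + 6\right) = \left(68 - \frac{1}{\frac{18}{5}}\right) 36 = \left(68 - \frac{5}{18}\right) 36 = \frac{1219}{18} \cdot 36 = 2438$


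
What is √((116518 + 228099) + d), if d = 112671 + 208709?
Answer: √665997 ≈ 816.09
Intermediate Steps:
d = 321380
√((116518 + 228099) + d) = √((116518 + 228099) + 321380) = √(344617 + 321380) = √665997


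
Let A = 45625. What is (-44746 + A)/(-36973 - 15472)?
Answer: -879/52445 ≈ -0.016760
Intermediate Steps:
(-44746 + A)/(-36973 - 15472) = (-44746 + 45625)/(-36973 - 15472) = 879/(-52445) = 879*(-1/52445) = -879/52445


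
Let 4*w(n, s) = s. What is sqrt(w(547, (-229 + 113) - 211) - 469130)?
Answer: 7*I*sqrt(38303)/2 ≈ 684.99*I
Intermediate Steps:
w(n, s) = s/4
sqrt(w(547, (-229 + 113) - 211) - 469130) = sqrt(((-229 + 113) - 211)/4 - 469130) = sqrt((-116 - 211)/4 - 469130) = sqrt((1/4)*(-327) - 469130) = sqrt(-327/4 - 469130) = sqrt(-1876847/4) = 7*I*sqrt(38303)/2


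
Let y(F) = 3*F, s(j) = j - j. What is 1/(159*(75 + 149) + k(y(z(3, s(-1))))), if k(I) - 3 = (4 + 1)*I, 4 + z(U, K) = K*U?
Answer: 1/35559 ≈ 2.8122e-5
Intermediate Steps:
s(j) = 0
z(U, K) = -4 + K*U
k(I) = 3 + 5*I (k(I) = 3 + (4 + 1)*I = 3 + 5*I)
1/(159*(75 + 149) + k(y(z(3, s(-1))))) = 1/(159*(75 + 149) + (3 + 5*(3*(-4 + 0*3)))) = 1/(159*224 + (3 + 5*(3*(-4 + 0)))) = 1/(35616 + (3 + 5*(3*(-4)))) = 1/(35616 + (3 + 5*(-12))) = 1/(35616 + (3 - 60)) = 1/(35616 - 57) = 1/35559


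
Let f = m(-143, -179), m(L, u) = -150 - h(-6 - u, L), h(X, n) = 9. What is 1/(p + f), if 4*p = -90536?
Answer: -1/22793 ≈ -4.3873e-5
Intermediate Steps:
p = -22634 (p = (¼)*(-90536) = -22634)
m(L, u) = -159 (m(L, u) = -150 - 1*9 = -150 - 9 = -159)
f = -159
1/(p + f) = 1/(-22634 - 159) = 1/(-22793) = -1/22793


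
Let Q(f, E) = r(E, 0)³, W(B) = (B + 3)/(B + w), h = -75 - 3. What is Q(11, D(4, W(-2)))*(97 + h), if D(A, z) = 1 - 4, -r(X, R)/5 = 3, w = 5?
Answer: -64125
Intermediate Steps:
h = -78
W(B) = (3 + B)/(5 + B) (W(B) = (B + 3)/(B + 5) = (3 + B)/(5 + B))
r(X, R) = -15 (r(X, R) = -5*3 = -15)
D(A, z) = -3
Q(f, E) = -3375 (Q(f, E) = (-15)³ = -3375)
Q(11, D(4, W(-2)))*(97 + h) = -3375*(97 - 78) = -3375*19 = -64125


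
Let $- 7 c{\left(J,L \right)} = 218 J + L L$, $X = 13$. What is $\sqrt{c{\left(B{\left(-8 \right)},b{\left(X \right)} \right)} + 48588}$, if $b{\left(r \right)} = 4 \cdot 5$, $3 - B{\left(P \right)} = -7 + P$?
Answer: $\frac{4 \sqrt{146909}}{7} \approx 219.02$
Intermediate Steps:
$B{\left(P \right)} = 10 - P$ ($B{\left(P \right)} = 3 - \left(-7 + P\right) = 10 - P$)
$b{\left(r \right)} = 20$
$c{\left(J,L \right)} = - \frac{218 J}{7} - \frac{L^{2}}{7}$ ($c{\left(J,L \right)} = - \frac{218 J + L L}{7} = - \frac{218 J + L^{2}}{7} = - \frac{L^{2} + 218 J}{7} = - \frac{218 J}{7} - \frac{L^{2}}{7}$)
$\sqrt{c{\left(B{\left(-8 \right)},b{\left(X \right)} \right)} + 48588} = \sqrt{\left(- \frac{218 \left(10 - -8\right)}{7} - \frac{20^{2}}{7}\right) + 48588} = \sqrt{\left(- \frac{218 \left(10 + 8\right)}{7} - \frac{400}{7}\right) + 48588} = \sqrt{\left(\left(- \frac{218}{7}\right) 18 - \frac{400}{7}\right) + 48588} = \sqrt{\left(- \frac{3924}{7} - \frac{400}{7}\right) + 48588} = \sqrt{- \frac{4324}{7} + 48588} = \sqrt{\frac{335792}{7}} = \frac{4 \sqrt{146909}}{7}$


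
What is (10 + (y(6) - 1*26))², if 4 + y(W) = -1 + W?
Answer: 225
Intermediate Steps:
y(W) = -5 + W (y(W) = -4 + (-1 + W) = -5 + W)
(10 + (y(6) - 1*26))² = (10 + ((-5 + 6) - 1*26))² = (10 + (1 - 26))² = (10 - 25)² = (-15)² = 225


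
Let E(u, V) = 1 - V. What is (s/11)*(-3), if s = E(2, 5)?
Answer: 12/11 ≈ 1.0909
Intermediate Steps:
s = -4 (s = 1 - 1*5 = 1 - 5 = -4)
(s/11)*(-3) = -4/11*(-3) = 12/11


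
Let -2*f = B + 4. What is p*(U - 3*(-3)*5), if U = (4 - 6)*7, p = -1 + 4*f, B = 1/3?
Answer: -899/3 ≈ -299.67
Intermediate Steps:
B = ⅓ ≈ 0.33333
f = -13/6 (f = -(⅓ + 4)/2 = -½*13/3 = -13/6 ≈ -2.1667)
p = -29/3 (p = -1 + 4*(-13/6) = -1 - 26/3 = -29/3 ≈ -9.6667)
U = -14 (U = -2*7 = -14)
p*(U - 3*(-3)*5) = -29*(-14 - 3*(-3)*5)/3 = -29*(-14 + 9*5)/3 = -29*(-14 + 45)/3 = -29/3*31 = -899/3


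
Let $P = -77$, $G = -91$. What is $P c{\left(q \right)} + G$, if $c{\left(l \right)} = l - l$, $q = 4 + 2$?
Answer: $-91$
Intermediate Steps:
$q = 6$
$c{\left(l \right)} = 0$
$P c{\left(q \right)} + G = \left(-77\right) 0 - 91 = 0 - 91 = -91$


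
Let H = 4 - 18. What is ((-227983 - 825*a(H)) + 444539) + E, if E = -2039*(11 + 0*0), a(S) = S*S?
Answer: 32427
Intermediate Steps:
H = -14
a(S) = S²
E = -22429 (E = -2039*(11 + 0) = -2039*11 = -22429)
((-227983 - 825*a(H)) + 444539) + E = ((-227983 - 825*(-14)²) + 444539) - 22429 = ((-227983 - 825*196) + 444539) - 22429 = ((-227983 - 161700) + 444539) - 22429 = (-389683 + 444539) - 22429 = 54856 - 22429 = 32427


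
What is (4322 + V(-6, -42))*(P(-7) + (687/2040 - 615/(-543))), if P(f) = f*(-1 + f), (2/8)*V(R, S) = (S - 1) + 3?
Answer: 14719597649/61540 ≈ 2.3919e+5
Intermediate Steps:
V(R, S) = 8 + 4*S (V(R, S) = 4*((S - 1) + 3) = 4*((-1 + S) + 3) = 4*(2 + S) = 8 + 4*S)
(4322 + V(-6, -42))*(P(-7) + (687/2040 - 615/(-543))) = (4322 + (8 + 4*(-42)))*(-7*(-1 - 7) + (687/2040 - 615/(-543))) = (4322 + (8 - 168))*(-7*(-8) + (687*(1/2040) - 615*(-1/543))) = (4322 - 160)*(56 + (229/680 + 205/181)) = 4162*(56 + 180849/123080) = 4162*(7073329/123080) = 14719597649/61540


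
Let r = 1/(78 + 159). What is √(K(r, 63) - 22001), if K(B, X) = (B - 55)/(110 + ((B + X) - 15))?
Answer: 7*I*√629632697143/37447 ≈ 148.33*I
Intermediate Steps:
r = 1/237 ≈ 0.0042194
K(B, X) = (-55 + B)/(95 + B + X) (K(B, X) = (-55 + B)/(110 + (-15 + B + X)) = (-55 + B)/(95 + B + X))
√(K(r, 63) - 22001) = √((-55 + 1/237)/(95 + 1/237 + 63) - 22001) = √(-13034/237/(37447/237) - 22001) = √((237/37447)*(-13034/237) - 22001) = √(-13034/37447 - 22001) = √(-823884481/37447) = 7*I*√629632697143/37447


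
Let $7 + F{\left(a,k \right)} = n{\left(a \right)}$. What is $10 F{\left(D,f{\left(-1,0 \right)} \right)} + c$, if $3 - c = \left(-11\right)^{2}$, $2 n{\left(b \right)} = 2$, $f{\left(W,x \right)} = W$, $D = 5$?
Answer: $-178$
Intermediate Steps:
$n{\left(b \right)} = 1$ ($n{\left(b \right)} = \frac{1}{2} \cdot 2 = 1$)
$c = -118$ ($c = 3 - \left(-11\right)^{2} = 3 - 121 = -118$)
$F{\left(a,k \right)} = -6$ ($F{\left(a,k \right)} = -7 + 1 = -6$)
$10 F{\left(D,f{\left(-1,0 \right)} \right)} + c = 10 \left(-6\right) - 118 = -60 - 118 = -178$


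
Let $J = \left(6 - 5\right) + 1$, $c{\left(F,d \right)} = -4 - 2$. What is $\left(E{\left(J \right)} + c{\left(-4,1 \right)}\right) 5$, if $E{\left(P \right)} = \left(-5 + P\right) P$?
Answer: $-60$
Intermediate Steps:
$c{\left(F,d \right)} = -6$ ($c{\left(F,d \right)} = -4 - 2 = -6$)
$J = 2$ ($J = 1 + 1 = 2$)
$E{\left(P \right)} = P \left(-5 + P\right)$
$\left(E{\left(J \right)} + c{\left(-4,1 \right)}\right) 5 = \left(2 \left(-5 + 2\right) - 6\right) 5 = \left(2 \left(-3\right) - 6\right) 5 = \left(-6 - 6\right) 5 = \left(-12\right) 5 = -60$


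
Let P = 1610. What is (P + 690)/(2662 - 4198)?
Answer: -575/384 ≈ -1.4974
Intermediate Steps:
(P + 690)/(2662 - 4198) = (1610 + 690)/(2662 - 4198) = 2300/(-1536) = 2300*(-1/1536) = -575/384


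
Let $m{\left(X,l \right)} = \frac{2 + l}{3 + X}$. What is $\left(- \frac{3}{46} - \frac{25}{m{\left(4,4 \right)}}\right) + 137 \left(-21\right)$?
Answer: $- \frac{200530}{69} \approx -2906.2$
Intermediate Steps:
$m{\left(X,l \right)} = \frac{2 + l}{3 + X}$
$\left(- \frac{3}{46} - \frac{25}{m{\left(4,4 \right)}}\right) + 137 \left(-21\right) = \left(- \frac{3}{46} - \frac{25}{\frac{1}{3 + 4} \left(2 + 4\right)}\right) + 137 \left(-21\right) = \left(\left(-3\right) \frac{1}{46} - \frac{25}{\frac{1}{7} \cdot 6}\right) - 2877 = \left(- \frac{3}{46} - \frac{25}{\frac{1}{7} \cdot 6}\right) - 2877 = \left(- \frac{3}{46} - \frac{25}{\frac{6}{7}}\right) - 2877 = \left(- \frac{3}{46} - \frac{175}{6}\right) - 2877 = - \frac{2017}{69} - 2877 = - \frac{200530}{69}$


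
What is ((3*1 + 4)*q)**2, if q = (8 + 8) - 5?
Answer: 5929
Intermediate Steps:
q = 11 (q = 16 - 5 = 11)
((3*1 + 4)*q)**2 = ((3*1 + 4)*11)**2 = ((3 + 4)*11)**2 = (7*11)**2 = 77**2 = 5929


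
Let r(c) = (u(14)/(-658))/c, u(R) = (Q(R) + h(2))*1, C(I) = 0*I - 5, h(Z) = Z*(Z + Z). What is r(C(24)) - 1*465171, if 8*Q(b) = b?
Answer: -6121650321/13160 ≈ -4.6517e+5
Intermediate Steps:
h(Z) = 2*Z² (h(Z) = Z*(2*Z) = 2*Z²)
Q(b) = b/8
C(I) = -5 (C(I) = 0 - 5 = -5)
u(R) = 8 + R/8 (u(R) = (R/8 + 2*2²)*1 = (R/8 + 2*4)*1 = (R/8 + 8)*1 = (8 + R/8)*1 = 8 + R/8)
r(c) = -39/(2632*c) (r(c) = ((8 + (⅛)*14)/(-658))/c = ((8 + 7/4)*(-1/658))/c = ((39/4)*(-1/658))/c = -39/(2632*c))
r(C(24)) - 1*465171 = -39/2632/(-5) - 1*465171 = -39/2632*(-⅕) - 465171 = 39/13160 - 465171 = -6121650321/13160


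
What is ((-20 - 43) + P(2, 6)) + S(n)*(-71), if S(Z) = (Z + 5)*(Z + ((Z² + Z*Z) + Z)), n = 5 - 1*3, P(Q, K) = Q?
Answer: -6025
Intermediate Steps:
n = 2 (n = 5 - 3 = 2)
S(Z) = (5 + Z)*(2*Z + 2*Z²) (S(Z) = (5 + Z)*(Z + ((Z² + Z²) + Z)) = (5 + Z)*(Z + (2*Z² + Z)) = (5 + Z)*(Z + (Z + 2*Z²)) = (5 + Z)*(2*Z + 2*Z²))
((-20 - 43) + P(2, 6)) + S(n)*(-71) = ((-20 - 43) + 2) + (2*2*(5 + 2² + 6*2))*(-71) = (-63 + 2) + (2*2*(5 + 4 + 12))*(-71) = -61 + (2*2*21)*(-71) = -61 + 84*(-71) = -61 - 5964 = -6025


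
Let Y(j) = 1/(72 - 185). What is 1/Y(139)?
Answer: -113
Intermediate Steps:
Y(j) = -1/113 (Y(j) = 1/(-113) = -1/113)
1/Y(139) = 1/(-1/113) = -113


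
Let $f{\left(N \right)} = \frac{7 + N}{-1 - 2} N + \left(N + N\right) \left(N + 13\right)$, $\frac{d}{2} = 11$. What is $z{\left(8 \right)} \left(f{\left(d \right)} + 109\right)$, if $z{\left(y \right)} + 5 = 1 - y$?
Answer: $-17236$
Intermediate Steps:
$d = 22$ ($d = 2 \cdot 11 = 22$)
$z{\left(y \right)} = -4 - y$ ($z{\left(y \right)} = -5 - \left(-1 + y\right) = -4 - y$)
$f{\left(N \right)} = N \left(- \frac{7}{3} - \frac{N}{3}\right) + 2 N \left(13 + N\right)$ ($f{\left(N \right)} = \frac{7 + N}{-3} N + 2 N \left(13 + N\right) = \left(7 + N\right) \left(- \frac{1}{3}\right) N + 2 N \left(13 + N\right) = \left(- \frac{7}{3} - \frac{N}{3}\right) N + 2 N \left(13 + N\right) = N \left(- \frac{7}{3} - \frac{N}{3}\right) + 2 N \left(13 + N\right)$)
$z{\left(8 \right)} \left(f{\left(d \right)} + 109\right) = \left(-4 - 8\right) \left(\frac{1}{3} \cdot 22 \left(71 + 5 \cdot 22\right) + 109\right) = \left(-4 - 8\right) \left(\frac{1}{3} \cdot 22 \left(71 + 110\right) + 109\right) = - 12 \left(\frac{1}{3} \cdot 22 \cdot 181 + 109\right) = - 12 \left(\frac{3982}{3} + 109\right) = \left(-12\right) \frac{4309}{3} = -17236$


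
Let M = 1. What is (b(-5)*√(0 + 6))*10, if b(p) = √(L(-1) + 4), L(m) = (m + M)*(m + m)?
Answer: 20*√6 ≈ 48.990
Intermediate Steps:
L(m) = 2*m*(1 + m) (L(m) = (m + 1)*(m + m) = (1 + m)*(2*m) = 2*m*(1 + m))
b(p) = 2 (b(p) = √(2*(-1)*(1 - 1) + 4) = √(2*(-1)*0 + 4) = √(0 + 4) = √4 = 2)
(b(-5)*√(0 + 6))*10 = (2*√(0 + 6))*10 = (2*√6)*10 = 20*√6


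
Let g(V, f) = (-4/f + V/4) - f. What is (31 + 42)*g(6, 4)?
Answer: -511/2 ≈ -255.50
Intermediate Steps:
g(V, f) = -f - 4/f + V/4 (g(V, f) = (-4/f + V*(¼)) - f = (-4/f + V/4) - f = -f - 4/f + V/4)
(31 + 42)*g(6, 4) = (31 + 42)*(-1*4 - 4/4 + (¼)*6) = 73*(-4 - 4*¼ + 3/2) = 73*(-4 - 1 + 3/2) = 73*(-7/2) = -511/2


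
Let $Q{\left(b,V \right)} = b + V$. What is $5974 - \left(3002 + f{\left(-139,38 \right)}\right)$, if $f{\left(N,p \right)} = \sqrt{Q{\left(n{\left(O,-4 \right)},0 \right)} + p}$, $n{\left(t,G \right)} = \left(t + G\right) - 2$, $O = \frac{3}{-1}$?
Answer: $2972 - \sqrt{29} \approx 2966.6$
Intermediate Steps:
$O = -3$ ($O = 3 \left(-1\right) = -3$)
$n{\left(t,G \right)} = -2 + G + t$ ($n{\left(t,G \right)} = \left(G + t\right) - 2 = -2 + G + t$)
$Q{\left(b,V \right)} = V + b$
$f{\left(N,p \right)} = \sqrt{-9 + p}$ ($f{\left(N,p \right)} = \sqrt{\left(0 - 9\right) + p} = \sqrt{-9 + p}$)
$5974 - \left(3002 + f{\left(-139,38 \right)}\right) = 5974 - \left(3002 + \sqrt{-9 + 38}\right) = 5974 - \left(3002 + \sqrt{29}\right) = 2972 - \sqrt{29}$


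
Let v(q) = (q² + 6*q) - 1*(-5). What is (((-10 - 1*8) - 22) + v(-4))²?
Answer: 1849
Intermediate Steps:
v(q) = 5 + q² + 6*q (v(q) = (q² + 6*q) + 5 = 5 + q² + 6*q)
(((-10 - 1*8) - 22) + v(-4))² = (((-10 - 1*8) - 22) + (5 + (-4)² + 6*(-4)))² = (((-10 - 8) - 22) + (5 + 16 - 24))² = ((-18 - 22) - 3)² = (-40 - 3)² = (-43)² = 1849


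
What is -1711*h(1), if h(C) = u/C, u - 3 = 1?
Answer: -6844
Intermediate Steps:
u = 4 (u = 3 + 1 = 4)
h(C) = 4/C
-1711*h(1) = -6844/1 = -6844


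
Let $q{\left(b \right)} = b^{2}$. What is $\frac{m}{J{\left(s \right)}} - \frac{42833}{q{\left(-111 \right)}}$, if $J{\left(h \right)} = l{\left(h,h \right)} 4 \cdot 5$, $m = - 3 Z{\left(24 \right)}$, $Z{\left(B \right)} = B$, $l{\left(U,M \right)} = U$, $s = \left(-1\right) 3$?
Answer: $- \frac{140239}{61605} \approx -2.2764$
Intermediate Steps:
$s = -3$
$m = -72$ ($m = \left(-3\right) 24 = -72$)
$J{\left(h \right)} = 20 h$ ($J{\left(h \right)} = h 4 \cdot 5 = 4 h 5 = 20 h$)
$\frac{m}{J{\left(s \right)}} - \frac{42833}{q{\left(-111 \right)}} = - \frac{72}{20 \left(-3\right)} - \frac{42833}{\left(-111\right)^{2}} = - \frac{72}{-60} - \frac{42833}{12321} = \left(-72\right) \left(- \frac{1}{60}\right) - \frac{42833}{12321} = \frac{6}{5} - \frac{42833}{12321} = - \frac{140239}{61605}$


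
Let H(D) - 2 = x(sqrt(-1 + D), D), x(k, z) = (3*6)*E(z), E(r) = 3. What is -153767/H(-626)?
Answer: -153767/56 ≈ -2745.8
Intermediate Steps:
x(k, z) = 54 (x(k, z) = (3*6)*3 = 18*3 = 54)
H(D) = 56 (H(D) = 2 + 54 = 56)
-153767/H(-626) = -153767/56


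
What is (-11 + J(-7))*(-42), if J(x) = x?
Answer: 756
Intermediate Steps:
(-11 + J(-7))*(-42) = (-11 - 7)*(-42) = -18*(-42) = 756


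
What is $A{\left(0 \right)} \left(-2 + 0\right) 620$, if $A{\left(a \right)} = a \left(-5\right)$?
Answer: $0$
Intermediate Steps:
$A{\left(a \right)} = - 5 a$
$A{\left(0 \right)} \left(-2 + 0\right) 620 = \left(-5\right) 0 \left(-2 + 0\right) 620 = 0 \left(-2\right) 620 = 0 \cdot 620 = 0$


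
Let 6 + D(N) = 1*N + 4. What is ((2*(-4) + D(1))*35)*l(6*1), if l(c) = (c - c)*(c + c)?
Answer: 0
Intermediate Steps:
D(N) = -2 + N (D(N) = -6 + (1*N + 4) = -6 + (N + 4) = -6 + (4 + N) = -2 + N)
l(c) = 0 (l(c) = 0*(2*c) = 0)
((2*(-4) + D(1))*35)*l(6*1) = ((2*(-4) + (-2 + 1))*35)*0 = ((-8 - 1)*35)*0 = -9*35*0 = -315*0 = 0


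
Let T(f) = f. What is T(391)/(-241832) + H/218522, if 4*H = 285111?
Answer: 28972633/89266237 ≈ 0.32456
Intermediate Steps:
H = 285111/4 (H = (¼)*285111 = 285111/4 ≈ 71278.)
T(391)/(-241832) + H/218522 = 391/(-241832) + (285111/4)/218522 = 391*(-1/241832) + (285111/4)*(1/218522) = -391/241832 + 285111/874088 = 28972633/89266237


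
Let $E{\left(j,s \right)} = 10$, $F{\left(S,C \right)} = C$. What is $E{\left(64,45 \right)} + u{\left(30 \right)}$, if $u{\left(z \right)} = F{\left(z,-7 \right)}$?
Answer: $3$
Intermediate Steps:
$u{\left(z \right)} = -7$
$E{\left(64,45 \right)} + u{\left(30 \right)} = 10 - 7 = 3$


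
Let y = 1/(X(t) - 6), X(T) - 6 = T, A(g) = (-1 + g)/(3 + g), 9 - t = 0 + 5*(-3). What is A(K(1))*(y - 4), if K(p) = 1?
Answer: 0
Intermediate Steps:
t = 24 (t = 9 - (0 + 5*(-3)) = 9 - (0 - 15) = 9 - 1*(-15) = 9 + 15 = 24)
A(g) = (-1 + g)/(3 + g)
X(T) = 6 + T
y = 1/24 (y = 1/((6 + 24) - 6) = 1/(30 - 6) = 1/24 ≈ 0.041667)
A(K(1))*(y - 4) = ((-1 + 1)/(3 + 1))*(1/24 - 4) = (0/4)*(-95/24) = ((¼)*0)*(-95/24) = 0*(-95/24) = 0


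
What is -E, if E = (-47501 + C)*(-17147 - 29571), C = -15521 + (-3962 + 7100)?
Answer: -2797660712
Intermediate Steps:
C = -12383 (C = -15521 + 3138 = -12383)
E = 2797660712 (E = (-47501 - 12383)*(-17147 - 29571) = -59884*(-46718) = 2797660712)
-E = -1*2797660712 = -2797660712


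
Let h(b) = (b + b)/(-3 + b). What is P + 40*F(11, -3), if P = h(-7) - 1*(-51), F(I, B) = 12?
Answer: 2662/5 ≈ 532.40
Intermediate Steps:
h(b) = 2*b/(-3 + b) (h(b) = (2*b)/(-3 + b) = 2*b/(-3 + b))
P = 262/5 (P = 2*(-7)/(-3 - 7) - 1*(-51) = 2*(-7)/(-10) + 51 = 2*(-7)*(-1/10) + 51 = 7/5 + 51 = 262/5 ≈ 52.400)
P + 40*F(11, -3) = 262/5 + 40*12 = 262/5 + 480 = 2662/5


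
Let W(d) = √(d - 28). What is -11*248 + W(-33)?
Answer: -2728 + I*√61 ≈ -2728.0 + 7.8102*I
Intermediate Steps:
W(d) = √(-28 + d)
-11*248 + W(-33) = -11*248 + √(-28 - 33) = -2728 + √(-61) = -2728 + I*√61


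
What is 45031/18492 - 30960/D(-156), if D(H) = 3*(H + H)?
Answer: 8536963/240396 ≈ 35.512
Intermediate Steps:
D(H) = 6*H (D(H) = 3*(2*H) = 6*H)
45031/18492 - 30960/D(-156) = 45031/18492 - 30960/(6*(-156)) = 45031*(1/18492) - 30960/(-936) = 45031/18492 - 30960*(-1/936) = 45031/18492 + 430/13 = 8536963/240396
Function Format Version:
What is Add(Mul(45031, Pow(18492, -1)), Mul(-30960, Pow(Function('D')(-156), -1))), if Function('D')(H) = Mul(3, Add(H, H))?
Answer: Rational(8536963, 240396) ≈ 35.512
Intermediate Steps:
Function('D')(H) = Mul(6, H) (Function('D')(H) = Mul(3, Mul(2, H)) = Mul(6, H))
Add(Mul(45031, Pow(18492, -1)), Mul(-30960, Pow(Function('D')(-156), -1))) = Add(Mul(45031, Pow(18492, -1)), Mul(-30960, Pow(Mul(6, -156), -1))) = Add(Mul(45031, Rational(1, 18492)), Mul(-30960, Pow(-936, -1))) = Add(Rational(45031, 18492), Mul(-30960, Rational(-1, 936))) = Add(Rational(45031, 18492), Rational(430, 13)) = Rational(8536963, 240396)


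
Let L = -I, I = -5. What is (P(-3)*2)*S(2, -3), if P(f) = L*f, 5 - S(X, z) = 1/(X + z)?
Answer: -180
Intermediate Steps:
L = 5 (L = -1*(-5) = 5)
S(X, z) = 5 - 1/(X + z)
P(f) = 5*f
(P(-3)*2)*S(2, -3) = ((5*(-3))*2)*((-1 + 5*2 + 5*(-3))/(2 - 3)) = (-15*2)*((-1 + 10 - 15)/(-1)) = -(-30)*(-6) = -30*6 = -180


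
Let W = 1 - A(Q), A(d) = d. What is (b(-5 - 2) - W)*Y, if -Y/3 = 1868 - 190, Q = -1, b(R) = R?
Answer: 45306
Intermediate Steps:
Y = -5034 (Y = -3*(1868 - 190) = -3*1678 = -5034)
W = 2 (W = 1 - 1*(-1) = 1 + 1 = 2)
(b(-5 - 2) - W)*Y = ((-5 - 2) - 1*2)*(-5034) = (-7 - 2)*(-5034) = -9*(-5034) = 45306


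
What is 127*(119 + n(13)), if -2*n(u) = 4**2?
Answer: 14097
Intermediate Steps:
n(u) = -8 (n(u) = -1/2*4**2 = -1/2*16 = -8)
127*(119 + n(13)) = 127*(119 - 8) = 127*111 = 14097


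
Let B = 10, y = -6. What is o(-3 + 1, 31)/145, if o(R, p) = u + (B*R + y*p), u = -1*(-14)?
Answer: -192/145 ≈ -1.3241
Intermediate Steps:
u = 14
o(R, p) = 14 - 6*p + 10*R (o(R, p) = 14 + (10*R - 6*p) = 14 + (-6*p + 10*R) = 14 - 6*p + 10*R)
o(-3 + 1, 31)/145 = (14 - 6*31 + 10*(-3 + 1))/145 = (14 - 186 + 10*(-2))*(1/145) = (14 - 186 - 20)*(1/145) = -192*1/145 = -192/145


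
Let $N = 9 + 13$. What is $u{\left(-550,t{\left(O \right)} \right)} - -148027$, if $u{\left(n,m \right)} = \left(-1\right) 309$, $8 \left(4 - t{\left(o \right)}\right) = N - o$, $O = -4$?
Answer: $147718$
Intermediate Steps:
$N = 22$
$t{\left(o \right)} = \frac{5}{4} + \frac{o}{8}$ ($t{\left(o \right)} = 4 - \frac{22 - o}{8} = 4 + \left(- \frac{11}{4} + \frac{o}{8}\right) = \frac{5}{4} + \frac{o}{8}$)
$u{\left(n,m \right)} = -309$
$u{\left(-550,t{\left(O \right)} \right)} - -148027 = -309 - -148027 = -309 + 148027 = 147718$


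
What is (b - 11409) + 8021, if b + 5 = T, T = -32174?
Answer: -35567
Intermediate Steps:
b = -32179 (b = -5 - 32174 = -32179)
(b - 11409) + 8021 = (-32179 - 11409) + 8021 = -43588 + 8021 = -35567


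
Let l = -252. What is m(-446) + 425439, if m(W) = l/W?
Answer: 94873023/223 ≈ 4.2544e+5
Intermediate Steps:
m(W) = -252/W
m(-446) + 425439 = -252/(-446) + 425439 = -252*(-1/446) + 425439 = 126/223 + 425439 = 94873023/223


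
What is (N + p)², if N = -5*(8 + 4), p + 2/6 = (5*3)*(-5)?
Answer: 164836/9 ≈ 18315.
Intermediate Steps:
p = -226/3 (p = -⅓ + (5*3)*(-5) = -⅓ + 15*(-5) = -⅓ - 75 = -226/3 ≈ -75.333)
N = -60 (N = -5*12 = -60)
(N + p)² = (-60 - 226/3)² = (-406/3)² = 164836/9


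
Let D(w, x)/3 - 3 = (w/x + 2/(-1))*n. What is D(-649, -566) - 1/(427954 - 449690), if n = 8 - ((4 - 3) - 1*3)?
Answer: -102115445/6151288 ≈ -16.601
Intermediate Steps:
n = 10 (n = 8 - (1 - 3) = 8 - 1*(-2) = 8 + 2 = 10)
D(w, x) = -51 + 30*w/x (D(w, x) = 9 + 3*((w/x + 2/(-1))*10) = 9 + 3*((w/x + 2*(-1))*10) = 9 + 3*((w/x - 2)*10) = 9 + 3*((-2 + w/x)*10) = 9 + 3*(-20 + 10*w/x) = 9 + (-60 + 30*w/x) = -51 + 30*w/x)
D(-649, -566) - 1/(427954 - 449690) = (-51 + 30*(-649)/(-566)) - 1/(427954 - 449690) = (-51 + 30*(-649)*(-1/566)) - 1/(-21736) = (-51 + 9735/283) - 1*(-1/21736) = -4698/283 + 1/21736 = -102115445/6151288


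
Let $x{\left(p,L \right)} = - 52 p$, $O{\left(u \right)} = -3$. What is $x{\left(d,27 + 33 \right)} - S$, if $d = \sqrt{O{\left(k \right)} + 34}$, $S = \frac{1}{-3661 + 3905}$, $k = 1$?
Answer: $- \frac{1}{244} - 52 \sqrt{31} \approx -289.53$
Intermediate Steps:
$S = \frac{1}{244} \approx 0.0040984$
$d = \sqrt{31}$ ($d = \sqrt{-3 + 34} = \sqrt{31} \approx 5.5678$)
$x{\left(d,27 + 33 \right)} - S = - 52 \sqrt{31} - \frac{1}{244} = - \frac{1}{244} - 52 \sqrt{31}$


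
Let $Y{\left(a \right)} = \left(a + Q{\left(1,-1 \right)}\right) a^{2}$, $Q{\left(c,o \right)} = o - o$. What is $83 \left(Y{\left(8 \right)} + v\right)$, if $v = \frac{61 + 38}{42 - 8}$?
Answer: $\frac{1453081}{34} \approx 42738.0$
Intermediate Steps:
$Q{\left(c,o \right)} = 0$
$v = \frac{99}{34} \approx 2.9118$
$Y{\left(a \right)} = a^{3}$ ($Y{\left(a \right)} = \left(a + 0\right) a^{2} = a a^{2} = a^{3}$)
$83 \left(Y{\left(8 \right)} + v\right) = 83 \left(8^{3} + \frac{99}{34}\right) = 83 \left(512 + \frac{99}{34}\right) = 83 \cdot \frac{17507}{34} = \frac{1453081}{34}$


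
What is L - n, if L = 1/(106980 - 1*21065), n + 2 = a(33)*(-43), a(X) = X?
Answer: 122085216/85915 ≈ 1421.0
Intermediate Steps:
n = -1421 (n = -2 + 33*(-43) = -2 - 1419 = -1421)
L = 1/85915 (L = 1/(106980 - 21065) = 1/85915 ≈ 1.1639e-5)
L - n = 1/85915 - 1*(-1421) = 1/85915 + 1421 = 122085216/85915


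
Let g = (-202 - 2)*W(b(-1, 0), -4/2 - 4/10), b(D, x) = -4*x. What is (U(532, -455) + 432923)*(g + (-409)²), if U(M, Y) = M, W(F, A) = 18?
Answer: 70917139095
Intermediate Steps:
g = -3672 (g = (-202 - 2)*18 = -204*18 = -3672)
(U(532, -455) + 432923)*(g + (-409)²) = (532 + 432923)*(-3672 + (-409)²) = 433455*(-3672 + 167281) = 433455*163609 = 70917139095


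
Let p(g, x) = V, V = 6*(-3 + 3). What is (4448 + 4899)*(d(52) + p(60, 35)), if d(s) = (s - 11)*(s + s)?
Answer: 39855608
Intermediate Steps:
d(s) = 2*s*(-11 + s) (d(s) = (-11 + s)*(2*s) = 2*s*(-11 + s))
V = 0 (V = 6*0 = 0)
p(g, x) = 0
(4448 + 4899)*(d(52) + p(60, 35)) = (4448 + 4899)*(2*52*(-11 + 52) + 0) = 9347*(2*52*41 + 0) = 9347*(4264 + 0) = 9347*4264 = 39855608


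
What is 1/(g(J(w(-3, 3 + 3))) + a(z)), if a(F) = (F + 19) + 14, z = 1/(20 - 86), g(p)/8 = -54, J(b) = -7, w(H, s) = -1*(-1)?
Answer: -66/26335 ≈ -0.0025062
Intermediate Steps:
w(H, s) = 1
g(p) = -432 (g(p) = 8*(-54) = -432)
z = -1/66 (z = 1/(-66) = -1/66 ≈ -0.015152)
a(F) = 33 + F (a(F) = (19 + F) + 14 = 33 + F)
1/(g(J(w(-3, 3 + 3))) + a(z)) = 1/(-432 + (33 - 1/66)) = 1/(-432 + 2177/66) = 1/(-26335/66) = -66/26335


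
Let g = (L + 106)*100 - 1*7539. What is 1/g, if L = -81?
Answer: -1/5039 ≈ -0.00019845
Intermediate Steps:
g = -5039 (g = (-81 + 106)*100 - 1*7539 = 25*100 - 7539 = 2500 - 7539 = -5039)
1/g = 1/(-5039) = -1/5039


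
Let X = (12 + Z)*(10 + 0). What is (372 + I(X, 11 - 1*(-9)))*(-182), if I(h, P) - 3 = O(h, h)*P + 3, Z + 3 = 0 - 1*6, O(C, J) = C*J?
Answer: -3344796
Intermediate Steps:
Z = -9 (Z = -3 + (0 - 1*6) = -3 + (0 - 6) = -3 - 6 = -9)
X = 30 (X = (12 - 9)*(10 + 0) = 3*10 = 30)
I(h, P) = 6 + P*h² (I(h, P) = 3 + ((h*h)*P + 3) = 3 + (h²*P + 3) = 3 + (P*h² + 3) = 3 + (3 + P*h²) = 6 + P*h²)
(372 + I(X, 11 - 1*(-9)))*(-182) = (372 + (6 + (11 - 1*(-9))*30²))*(-182) = (372 + (6 + (11 + 9)*900))*(-182) = (372 + (6 + 20*900))*(-182) = (372 + (6 + 18000))*(-182) = (372 + 18006)*(-182) = 18378*(-182) = -3344796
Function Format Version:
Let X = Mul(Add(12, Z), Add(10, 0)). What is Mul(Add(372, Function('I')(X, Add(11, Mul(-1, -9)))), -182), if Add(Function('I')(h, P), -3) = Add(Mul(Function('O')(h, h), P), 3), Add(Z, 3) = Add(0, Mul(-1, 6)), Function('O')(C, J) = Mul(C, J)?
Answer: -3344796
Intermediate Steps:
Z = -9 (Z = Add(-3, Add(0, Mul(-1, 6))) = Add(-3, Add(0, -6)) = Add(-3, -6) = -9)
X = 30 (X = Mul(Add(12, -9), Add(10, 0)) = Mul(3, 10) = 30)
Function('I')(h, P) = Add(6, Mul(P, Pow(h, 2))) (Function('I')(h, P) = Add(3, Add(Mul(Mul(h, h), P), 3)) = Add(3, Add(Mul(Pow(h, 2), P), 3)) = Add(3, Add(Mul(P, Pow(h, 2)), 3)) = Add(3, Add(3, Mul(P, Pow(h, 2)))) = Add(6, Mul(P, Pow(h, 2))))
Mul(Add(372, Function('I')(X, Add(11, Mul(-1, -9)))), -182) = Mul(Add(372, Add(6, Mul(Add(11, Mul(-1, -9)), Pow(30, 2)))), -182) = Mul(Add(372, Add(6, Mul(Add(11, 9), 900))), -182) = Mul(Add(372, Add(6, Mul(20, 900))), -182) = Mul(Add(372, Add(6, 18000)), -182) = Mul(Add(372, 18006), -182) = Mul(18378, -182) = -3344796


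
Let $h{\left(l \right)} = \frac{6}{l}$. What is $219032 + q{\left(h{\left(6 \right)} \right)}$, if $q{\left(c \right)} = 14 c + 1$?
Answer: $219047$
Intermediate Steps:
$q{\left(c \right)} = 1 + 14 c$
$219032 + q{\left(h{\left(6 \right)} \right)} = 219032 + \left(1 + 14 \cdot \frac{6}{6}\right) = 219032 + \left(1 + 14 \cdot 6 \cdot \frac{1}{6}\right) = 219032 + \left(1 + 14 \cdot 1\right) = 219032 + \left(1 + 14\right) = 219032 + 15 = 219047$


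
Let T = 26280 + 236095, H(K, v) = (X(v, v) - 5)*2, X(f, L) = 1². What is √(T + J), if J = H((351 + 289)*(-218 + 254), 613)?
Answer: √262367 ≈ 512.22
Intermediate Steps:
X(f, L) = 1
H(K, v) = -8 (H(K, v) = (1 - 5)*2 = -4*2 = -8)
J = -8
T = 262375
√(T + J) = √(262375 - 8) = √262367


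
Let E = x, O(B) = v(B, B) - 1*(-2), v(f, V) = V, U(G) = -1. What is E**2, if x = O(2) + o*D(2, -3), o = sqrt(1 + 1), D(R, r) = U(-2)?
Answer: (4 - sqrt(2))**2 ≈ 6.6863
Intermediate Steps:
D(R, r) = -1
O(B) = 2 + B (O(B) = B - 1*(-2) = B + 2 = 2 + B)
o = sqrt(2) ≈ 1.4142
x = 4 - sqrt(2) (x = (2 + 2) + sqrt(2)*(-1) = 4 - sqrt(2) ≈ 2.5858)
E = 4 - sqrt(2) ≈ 2.5858
E**2 = (4 - sqrt(2))**2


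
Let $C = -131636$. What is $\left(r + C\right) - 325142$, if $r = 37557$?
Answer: $-419221$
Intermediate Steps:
$\left(r + C\right) - 325142 = \left(37557 - 131636\right) - 325142 = -94079 - 325142 = -419221$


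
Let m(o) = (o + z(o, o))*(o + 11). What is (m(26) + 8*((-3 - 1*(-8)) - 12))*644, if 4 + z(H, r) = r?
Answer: 1107680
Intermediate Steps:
z(H, r) = -4 + r
m(o) = (-4 + 2*o)*(11 + o) (m(o) = (o + (-4 + o))*(o + 11) = (-4 + 2*o)*(11 + o))
(m(26) + 8*((-3 - 1*(-8)) - 12))*644 = ((-44 + 2*26² + 18*26) + 8*((-3 - 1*(-8)) - 12))*644 = ((-44 + 2*676 + 468) + 8*((-3 + 8) - 12))*644 = ((-44 + 1352 + 468) + 8*(5 - 12))*644 = (1776 + 8*(-7))*644 = (1776 - 56)*644 = 1720*644 = 1107680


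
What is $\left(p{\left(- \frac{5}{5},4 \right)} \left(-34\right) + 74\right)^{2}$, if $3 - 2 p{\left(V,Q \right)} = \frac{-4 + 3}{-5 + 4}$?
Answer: $1600$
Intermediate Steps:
$p{\left(V,Q \right)} = 1$ ($p{\left(V,Q \right)} = \frac{3}{2} - \frac{\left(-4 + 3\right) \frac{1}{-5 + 4}}{2} = \frac{3}{2} - \frac{\left(-1\right) \frac{1}{-1}}{2} = \frac{3}{2} - \frac{\left(-1\right) \left(-1\right)}{2} = \frac{3}{2} - \frac{1}{2} = 1$)
$\left(p{\left(- \frac{5}{5},4 \right)} \left(-34\right) + 74\right)^{2} = \left(1 \left(-34\right) + 74\right)^{2} = \left(-34 + 74\right)^{2} = 40^{2} = 1600$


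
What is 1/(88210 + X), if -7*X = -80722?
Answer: 7/698192 ≈ 1.0026e-5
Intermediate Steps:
X = 80722/7 (X = -⅐*(-80722) = 80722/7 ≈ 11532.)
1/(88210 + X) = 1/(88210 + 80722/7) = 1/(698192/7) = 7/698192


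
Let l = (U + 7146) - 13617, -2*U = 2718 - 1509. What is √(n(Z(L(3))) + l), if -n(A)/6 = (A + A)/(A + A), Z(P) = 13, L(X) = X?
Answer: I*√28326/2 ≈ 84.152*I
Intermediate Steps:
U = -1209/2 (U = -(2718 - 1509)/2 = -½*1209 = -1209/2 ≈ -604.50)
n(A) = -6 (n(A) = -6*(A + A)/(A + A) = -6*2*A/(2*A) = -6*2*A*1/(2*A) = -6*1 = -6)
l = -14151/2 (l = (-1209/2 + 7146) - 13617 = 13083/2 - 13617 = -14151/2 ≈ -7075.5)
√(n(Z(L(3))) + l) = √(-6 - 14151/2) = √(-14163/2) = I*√28326/2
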